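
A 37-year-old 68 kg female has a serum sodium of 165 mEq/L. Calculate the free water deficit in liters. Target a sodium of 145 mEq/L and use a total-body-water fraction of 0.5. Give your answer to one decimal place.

TBW = 0.5 · 68 = 34 L
Free water deficit = TBW · (Na/145 − 1)
= 34 · (165/145 − 1)
= 34 · 0.1379
= 4.69 L

4.7 L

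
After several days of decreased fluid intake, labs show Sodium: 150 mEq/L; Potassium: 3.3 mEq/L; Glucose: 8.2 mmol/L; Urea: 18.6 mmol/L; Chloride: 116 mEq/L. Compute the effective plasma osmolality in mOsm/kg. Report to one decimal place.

Effective osmolality excludes urea (freely permeant across cell membranes):
2·Na + glucose
= 2·150 + 8.2
= 300 + 8.2
= 308.2 mOsm/kg

308.2 mOsm/kg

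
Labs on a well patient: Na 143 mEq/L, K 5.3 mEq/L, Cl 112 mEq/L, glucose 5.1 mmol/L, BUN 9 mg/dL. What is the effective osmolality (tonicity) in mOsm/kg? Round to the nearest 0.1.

Effective osmolality excludes urea (freely permeant across cell membranes):
2·Na + glucose
= 2·143 + 5.1
= 286 + 5.1
= 291.1 mOsm/kg

291.1 mOsm/kg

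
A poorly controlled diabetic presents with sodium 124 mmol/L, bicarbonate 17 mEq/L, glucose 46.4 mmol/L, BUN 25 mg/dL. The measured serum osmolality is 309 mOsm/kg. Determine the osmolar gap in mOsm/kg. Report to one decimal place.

Calculated osmolality = 2·Na + glucose + BUN/2.8
= 2·124 + 46.4 + 25/2.8
= 248 + 46.40 + 8.93
= 303.33 mOsm/kg ≈ 303.3 mOsm/kg
Osmolar gap = measured − calculated = 309 − 303.3 = 5.7 mOsm/kg

5.7 mOsm/kg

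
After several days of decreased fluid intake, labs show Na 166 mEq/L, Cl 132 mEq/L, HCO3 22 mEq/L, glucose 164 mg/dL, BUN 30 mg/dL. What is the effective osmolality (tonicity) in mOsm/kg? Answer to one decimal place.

Effective osmolality excludes urea (freely permeant across cell membranes):
2·Na + glucose/18
= 2·166 + 164/18
= 332 + 9.11
= 341.11 mOsm/kg

341.1 mOsm/kg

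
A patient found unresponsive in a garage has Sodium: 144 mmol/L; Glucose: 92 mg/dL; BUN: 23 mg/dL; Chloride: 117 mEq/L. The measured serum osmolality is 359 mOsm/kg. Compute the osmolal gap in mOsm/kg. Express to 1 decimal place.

Calculated osmolality = 2·Na + glucose/18 + BUN/2.8
= 2·144 + 92/18 + 23/2.8
= 288 + 5.11 + 8.21
= 301.32 mOsm/kg ≈ 301.3 mOsm/kg
Osmolar gap = measured − calculated = 359 − 301.3 = 57.7 mOsm/kg

57.7 mOsm/kg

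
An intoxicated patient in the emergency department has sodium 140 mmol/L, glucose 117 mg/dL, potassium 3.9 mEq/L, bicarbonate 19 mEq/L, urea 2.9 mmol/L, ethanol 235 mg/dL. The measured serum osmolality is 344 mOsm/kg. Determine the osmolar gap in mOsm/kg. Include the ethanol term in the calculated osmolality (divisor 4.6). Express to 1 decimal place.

3.5 mOsm/kg

Calculated osmolality = 2·Na + glucose/18 + urea + ethanol/4.6
= 2·140 + 117/18 + 2.9 + 235/4.6
= 280 + 6.50 + 2.90 + 51.09
= 340.49 mOsm/kg ≈ 340.5 mOsm/kg
Osmolar gap = measured − calculated = 344 − 340.5 = 3.5 mOsm/kg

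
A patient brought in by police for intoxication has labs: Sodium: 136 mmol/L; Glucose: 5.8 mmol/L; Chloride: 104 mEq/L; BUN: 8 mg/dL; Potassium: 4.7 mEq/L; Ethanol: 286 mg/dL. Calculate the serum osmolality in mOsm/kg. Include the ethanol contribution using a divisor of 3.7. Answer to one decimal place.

358.0 mOsm/kg

Calculated osmolality = 2·Na + glucose + BUN/2.8 + ethanol/3.7
= 2·136 + 5.8 + 8/2.8 + 286/3.7
= 272 + 5.80 + 2.86 + 77.30
= 357.96 mOsm/kg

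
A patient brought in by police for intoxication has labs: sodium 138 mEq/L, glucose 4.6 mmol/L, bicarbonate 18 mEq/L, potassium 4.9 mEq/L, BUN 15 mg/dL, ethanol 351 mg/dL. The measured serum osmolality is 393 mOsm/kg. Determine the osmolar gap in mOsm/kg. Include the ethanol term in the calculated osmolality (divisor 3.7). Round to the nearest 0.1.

12.2 mOsm/kg

Calculated osmolality = 2·Na + glucose + BUN/2.8 + ethanol/3.7
= 2·138 + 4.6 + 15/2.8 + 351/3.7
= 276 + 4.60 + 5.36 + 94.86
= 380.82 mOsm/kg ≈ 380.8 mOsm/kg
Osmolar gap = measured − calculated = 393 − 380.8 = 12.2 mOsm/kg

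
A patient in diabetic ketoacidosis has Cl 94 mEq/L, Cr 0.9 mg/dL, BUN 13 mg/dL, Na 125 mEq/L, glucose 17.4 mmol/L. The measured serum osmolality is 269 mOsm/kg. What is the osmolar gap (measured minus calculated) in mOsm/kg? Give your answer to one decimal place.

-3.0 mOsm/kg

Calculated osmolality = 2·Na + glucose + BUN/2.8
= 2·125 + 17.4 + 13/2.8
= 250 + 17.40 + 4.64
= 272.04 mOsm/kg ≈ 272.0 mOsm/kg
Osmolar gap = measured − calculated = 269 − 272.0 = -3.0 mOsm/kg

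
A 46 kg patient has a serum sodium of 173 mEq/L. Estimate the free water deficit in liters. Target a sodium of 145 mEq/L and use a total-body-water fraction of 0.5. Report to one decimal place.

4.4 L

TBW = 0.5 · 46 = 23 L
Free water deficit = TBW · (Na/145 − 1)
= 23 · (173/145 − 1)
= 23 · 0.1931
= 4.44 L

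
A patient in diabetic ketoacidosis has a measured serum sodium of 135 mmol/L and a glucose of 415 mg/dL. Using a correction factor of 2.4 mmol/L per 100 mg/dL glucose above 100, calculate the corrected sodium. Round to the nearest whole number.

143 mmol/L

Corrected Na = measured Na + 2.4 · (glucose − 100)/100
= 135 + 2.4 · (415 − 100)/100
= 135 + 7.6
= 142.6 mmol/L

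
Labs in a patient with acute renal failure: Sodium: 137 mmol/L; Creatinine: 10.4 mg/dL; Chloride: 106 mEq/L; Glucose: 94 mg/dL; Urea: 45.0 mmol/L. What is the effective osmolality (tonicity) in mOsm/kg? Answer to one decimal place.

Effective osmolality excludes urea (freely permeant across cell membranes):
2·Na + glucose/18
= 2·137 + 94/18
= 274 + 5.22
= 279.22 mOsm/kg

279.2 mOsm/kg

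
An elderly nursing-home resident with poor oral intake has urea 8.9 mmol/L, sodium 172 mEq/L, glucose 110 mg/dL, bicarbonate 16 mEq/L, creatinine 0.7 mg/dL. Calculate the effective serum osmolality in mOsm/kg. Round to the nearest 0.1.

350.1 mOsm/kg

Effective osmolality excludes urea (freely permeant across cell membranes):
2·Na + glucose/18
= 2·172 + 110/18
= 344 + 6.11
= 350.11 mOsm/kg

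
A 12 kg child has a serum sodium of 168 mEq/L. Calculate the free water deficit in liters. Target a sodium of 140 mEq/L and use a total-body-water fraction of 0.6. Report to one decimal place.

TBW = 0.6 · 12 = 7.2 L
Free water deficit = TBW · (Na/140 − 1)
= 7.2 · (168/140 − 1)
= 7.2 · 0.2
= 1.44 L

1.4 L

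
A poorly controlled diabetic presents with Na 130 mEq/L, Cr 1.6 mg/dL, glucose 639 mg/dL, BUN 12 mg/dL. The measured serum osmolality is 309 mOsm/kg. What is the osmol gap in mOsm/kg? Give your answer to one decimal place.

9.2 mOsm/kg

Calculated osmolality = 2·Na + glucose/18 + BUN/2.8
= 2·130 + 639/18 + 12/2.8
= 260 + 35.50 + 4.29
= 299.79 mOsm/kg ≈ 299.8 mOsm/kg
Osmolar gap = measured − calculated = 309 − 299.8 = 9.2 mOsm/kg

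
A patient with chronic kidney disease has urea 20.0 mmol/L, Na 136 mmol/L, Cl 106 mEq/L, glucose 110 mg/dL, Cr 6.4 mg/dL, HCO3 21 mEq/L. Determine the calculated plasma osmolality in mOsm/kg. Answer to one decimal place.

298.1 mOsm/kg

Calculated osmolality = 2·Na + glucose/18 + urea
= 2·136 + 110/18 + 20
= 272 + 6.11 + 20
= 298.11 mOsm/kg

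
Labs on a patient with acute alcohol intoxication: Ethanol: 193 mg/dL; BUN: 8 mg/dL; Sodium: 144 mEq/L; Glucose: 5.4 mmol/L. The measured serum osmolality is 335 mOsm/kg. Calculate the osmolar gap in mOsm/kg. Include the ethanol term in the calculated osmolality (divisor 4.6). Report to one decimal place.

Calculated osmolality = 2·Na + glucose + BUN/2.8 + ethanol/4.6
= 2·144 + 5.4 + 8/2.8 + 193/4.6
= 288 + 5.40 + 2.86 + 41.96
= 338.22 mOsm/kg ≈ 338.2 mOsm/kg
Osmolar gap = measured − calculated = 335 − 338.2 = -3.2 mOsm/kg

-3.2 mOsm/kg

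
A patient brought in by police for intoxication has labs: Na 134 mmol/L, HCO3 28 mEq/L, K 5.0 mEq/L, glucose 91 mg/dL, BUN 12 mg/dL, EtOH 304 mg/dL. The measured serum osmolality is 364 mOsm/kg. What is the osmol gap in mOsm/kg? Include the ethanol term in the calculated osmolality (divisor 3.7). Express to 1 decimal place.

Calculated osmolality = 2·Na + glucose/18 + BUN/2.8 + ethanol/3.7
= 2·134 + 91/18 + 12/2.8 + 304/3.7
= 268 + 5.06 + 4.29 + 82.16
= 359.51 mOsm/kg ≈ 359.5 mOsm/kg
Osmolar gap = measured − calculated = 364 − 359.5 = 4.5 mOsm/kg

4.5 mOsm/kg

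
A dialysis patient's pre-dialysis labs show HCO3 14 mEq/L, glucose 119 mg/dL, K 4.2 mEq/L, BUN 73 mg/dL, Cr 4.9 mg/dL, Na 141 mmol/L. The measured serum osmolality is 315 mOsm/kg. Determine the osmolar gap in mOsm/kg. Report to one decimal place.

0.3 mOsm/kg

Calculated osmolality = 2·Na + glucose/18 + BUN/2.8
= 2·141 + 119/18 + 73/2.8
= 282 + 6.61 + 26.07
= 314.68 mOsm/kg ≈ 314.7 mOsm/kg
Osmolar gap = measured − calculated = 315 − 314.7 = 0.3 mOsm/kg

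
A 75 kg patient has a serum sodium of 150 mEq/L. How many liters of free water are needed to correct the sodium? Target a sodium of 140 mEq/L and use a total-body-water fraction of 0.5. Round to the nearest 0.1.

TBW = 0.5 · 75 = 37.5 L
Free water deficit = TBW · (Na/140 − 1)
= 37.5 · (150/140 − 1)
= 37.5 · 0.0714
= 2.68 L

2.7 L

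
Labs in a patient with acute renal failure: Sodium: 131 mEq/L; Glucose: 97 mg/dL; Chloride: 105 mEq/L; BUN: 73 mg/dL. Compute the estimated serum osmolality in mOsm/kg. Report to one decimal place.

Calculated osmolality = 2·Na + glucose/18 + BUN/2.8
= 2·131 + 97/18 + 73/2.8
= 262 + 5.39 + 26.07
= 293.46 mOsm/kg

293.5 mOsm/kg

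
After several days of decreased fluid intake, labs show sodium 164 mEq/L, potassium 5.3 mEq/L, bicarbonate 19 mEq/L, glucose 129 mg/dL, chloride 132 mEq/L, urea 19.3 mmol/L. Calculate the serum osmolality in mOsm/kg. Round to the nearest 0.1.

Calculated osmolality = 2·Na + glucose/18 + urea
= 2·164 + 129/18 + 19.3
= 328 + 7.17 + 19.30
= 354.47 mOsm/kg

354.5 mOsm/kg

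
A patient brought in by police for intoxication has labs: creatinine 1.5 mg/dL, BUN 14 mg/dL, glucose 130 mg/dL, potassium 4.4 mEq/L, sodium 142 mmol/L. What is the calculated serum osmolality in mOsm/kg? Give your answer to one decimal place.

Calculated osmolality = 2·Na + glucose/18 + BUN/2.8
= 2·142 + 130/18 + 14/2.8
= 284 + 7.22 + 5
= 296.22 mOsm/kg

296.2 mOsm/kg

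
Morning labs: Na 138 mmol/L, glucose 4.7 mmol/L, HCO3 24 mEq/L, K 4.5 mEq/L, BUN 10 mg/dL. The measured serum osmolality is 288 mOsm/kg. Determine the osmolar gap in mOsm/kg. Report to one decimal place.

Calculated osmolality = 2·Na + glucose + BUN/2.8
= 2·138 + 4.7 + 10/2.8
= 276 + 4.70 + 3.57
= 284.27 mOsm/kg ≈ 284.3 mOsm/kg
Osmolar gap = measured − calculated = 288 − 284.3 = 3.7 mOsm/kg

3.7 mOsm/kg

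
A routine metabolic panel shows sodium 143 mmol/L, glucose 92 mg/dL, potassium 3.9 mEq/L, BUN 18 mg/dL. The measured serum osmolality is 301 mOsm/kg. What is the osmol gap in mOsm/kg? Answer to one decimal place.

3.5 mOsm/kg

Calculated osmolality = 2·Na + glucose/18 + BUN/2.8
= 2·143 + 92/18 + 18/2.8
= 286 + 5.11 + 6.43
= 297.54 mOsm/kg ≈ 297.5 mOsm/kg
Osmolar gap = measured − calculated = 301 − 297.5 = 3.5 mOsm/kg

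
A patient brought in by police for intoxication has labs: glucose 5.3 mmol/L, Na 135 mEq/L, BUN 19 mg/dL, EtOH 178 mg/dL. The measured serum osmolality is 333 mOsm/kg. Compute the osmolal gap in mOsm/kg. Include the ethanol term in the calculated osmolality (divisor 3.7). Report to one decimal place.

2.8 mOsm/kg

Calculated osmolality = 2·Na + glucose + BUN/2.8 + ethanol/3.7
= 2·135 + 5.3 + 19/2.8 + 178/3.7
= 270 + 5.30 + 6.79 + 48.11
= 330.2 mOsm/kg ≈ 330.2 mOsm/kg
Osmolar gap = measured − calculated = 333 − 330.2 = 2.8 mOsm/kg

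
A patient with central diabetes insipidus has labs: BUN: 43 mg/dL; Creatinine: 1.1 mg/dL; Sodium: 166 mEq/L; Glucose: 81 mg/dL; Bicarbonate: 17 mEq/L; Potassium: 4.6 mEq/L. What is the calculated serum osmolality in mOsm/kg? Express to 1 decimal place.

351.9 mOsm/kg

Calculated osmolality = 2·Na + glucose/18 + BUN/2.8
= 2·166 + 81/18 + 43/2.8
= 332 + 4.50 + 15.36
= 351.86 mOsm/kg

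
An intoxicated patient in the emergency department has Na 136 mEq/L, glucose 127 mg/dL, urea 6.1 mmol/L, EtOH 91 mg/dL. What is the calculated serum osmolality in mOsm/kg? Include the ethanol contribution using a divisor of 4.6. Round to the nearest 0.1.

Calculated osmolality = 2·Na + glucose/18 + urea + ethanol/4.6
= 2·136 + 127/18 + 6.1 + 91/4.6
= 272 + 7.06 + 6.10 + 19.78
= 304.94 mOsm/kg

304.9 mOsm/kg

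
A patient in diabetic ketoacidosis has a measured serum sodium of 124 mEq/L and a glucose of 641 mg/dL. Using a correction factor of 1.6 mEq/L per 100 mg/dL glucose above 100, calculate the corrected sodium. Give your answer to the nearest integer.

133 mEq/L

Corrected Na = measured Na + 1.6 · (glucose − 100)/100
= 124 + 1.6 · (641 − 100)/100
= 124 + 8.7
= 132.7 mEq/L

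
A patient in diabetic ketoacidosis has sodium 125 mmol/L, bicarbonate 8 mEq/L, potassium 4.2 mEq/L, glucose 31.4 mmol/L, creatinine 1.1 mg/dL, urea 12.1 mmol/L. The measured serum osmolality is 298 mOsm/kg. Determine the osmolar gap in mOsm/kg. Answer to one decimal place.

Calculated osmolality = 2·Na + glucose + urea
= 2·125 + 31.4 + 12.1
= 250 + 31.40 + 12.10
= 293.5 mOsm/kg ≈ 293.5 mOsm/kg
Osmolar gap = measured − calculated = 298 − 293.5 = 4.5 mOsm/kg

4.5 mOsm/kg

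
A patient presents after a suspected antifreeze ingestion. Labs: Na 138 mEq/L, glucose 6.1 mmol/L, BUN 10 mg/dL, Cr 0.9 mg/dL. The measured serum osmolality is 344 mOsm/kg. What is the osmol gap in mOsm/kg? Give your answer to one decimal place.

58.3 mOsm/kg

Calculated osmolality = 2·Na + glucose + BUN/2.8
= 2·138 + 6.1 + 10/2.8
= 276 + 6.10 + 3.57
= 285.67 mOsm/kg ≈ 285.7 mOsm/kg
Osmolar gap = measured − calculated = 344 − 285.7 = 58.3 mOsm/kg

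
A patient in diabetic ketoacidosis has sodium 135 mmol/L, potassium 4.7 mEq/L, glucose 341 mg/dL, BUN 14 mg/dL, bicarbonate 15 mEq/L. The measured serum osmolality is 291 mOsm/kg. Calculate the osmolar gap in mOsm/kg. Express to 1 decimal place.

-2.9 mOsm/kg

Calculated osmolality = 2·Na + glucose/18 + BUN/2.8
= 2·135 + 341/18 + 14/2.8
= 270 + 18.94 + 5
= 293.94 mOsm/kg ≈ 293.9 mOsm/kg
Osmolar gap = measured − calculated = 291 − 293.9 = -2.9 mOsm/kg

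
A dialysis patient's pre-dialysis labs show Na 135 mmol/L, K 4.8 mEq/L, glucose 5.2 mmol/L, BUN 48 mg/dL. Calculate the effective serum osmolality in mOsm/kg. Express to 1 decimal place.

275.2 mOsm/kg

Effective osmolality excludes urea (freely permeant across cell membranes):
2·Na + glucose
= 2·135 + 5.2
= 270 + 5.2
= 275.2 mOsm/kg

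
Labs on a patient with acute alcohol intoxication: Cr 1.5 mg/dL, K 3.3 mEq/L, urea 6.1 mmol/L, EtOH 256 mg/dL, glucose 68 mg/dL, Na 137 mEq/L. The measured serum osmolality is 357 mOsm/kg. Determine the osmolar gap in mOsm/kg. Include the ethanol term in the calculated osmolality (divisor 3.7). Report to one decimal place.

Calculated osmolality = 2·Na + glucose/18 + urea + ethanol/3.7
= 2·137 + 68/18 + 6.1 + 256/3.7
= 274 + 3.78 + 6.10 + 69.19
= 353.07 mOsm/kg ≈ 353.1 mOsm/kg
Osmolar gap = measured − calculated = 357 − 353.1 = 3.9 mOsm/kg

3.9 mOsm/kg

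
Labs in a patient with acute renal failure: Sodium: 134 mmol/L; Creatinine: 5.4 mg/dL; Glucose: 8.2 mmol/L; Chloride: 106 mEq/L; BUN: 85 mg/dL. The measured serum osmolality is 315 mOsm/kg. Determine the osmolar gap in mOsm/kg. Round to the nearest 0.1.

Calculated osmolality = 2·Na + glucose + BUN/2.8
= 2·134 + 8.2 + 85/2.8
= 268 + 8.20 + 30.36
= 306.56 mOsm/kg ≈ 306.6 mOsm/kg
Osmolar gap = measured − calculated = 315 − 306.6 = 8.4 mOsm/kg

8.4 mOsm/kg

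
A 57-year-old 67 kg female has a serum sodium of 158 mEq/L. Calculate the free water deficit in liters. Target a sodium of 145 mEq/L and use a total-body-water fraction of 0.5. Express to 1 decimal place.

3.0 L

TBW = 0.5 · 67 = 33.5 L
Free water deficit = TBW · (Na/145 − 1)
= 33.5 · (158/145 − 1)
= 33.5 · 0.0897
= 3 L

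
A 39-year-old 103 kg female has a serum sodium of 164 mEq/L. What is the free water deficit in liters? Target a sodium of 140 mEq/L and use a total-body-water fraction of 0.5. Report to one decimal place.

8.8 L

TBW = 0.5 · 103 = 51.5 L
Free water deficit = TBW · (Na/140 − 1)
= 51.5 · (164/140 − 1)
= 51.5 · 0.1714
= 8.83 L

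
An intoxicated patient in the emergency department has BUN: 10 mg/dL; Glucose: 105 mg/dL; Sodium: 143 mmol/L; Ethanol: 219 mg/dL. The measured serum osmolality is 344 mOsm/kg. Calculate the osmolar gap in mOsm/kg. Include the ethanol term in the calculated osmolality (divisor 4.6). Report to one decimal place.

Calculated osmolality = 2·Na + glucose/18 + BUN/2.8 + ethanol/4.6
= 2·143 + 105/18 + 10/2.8 + 219/4.6
= 286 + 5.83 + 3.57 + 47.61
= 343.01 mOsm/kg ≈ 343.0 mOsm/kg
Osmolar gap = measured − calculated = 344 − 343.0 = 1.0 mOsm/kg

1.0 mOsm/kg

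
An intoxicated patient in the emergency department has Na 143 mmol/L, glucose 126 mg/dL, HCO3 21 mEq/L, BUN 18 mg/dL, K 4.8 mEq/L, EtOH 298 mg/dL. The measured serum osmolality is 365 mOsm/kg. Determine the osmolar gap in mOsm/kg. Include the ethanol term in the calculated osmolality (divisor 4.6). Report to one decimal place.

0.8 mOsm/kg

Calculated osmolality = 2·Na + glucose/18 + BUN/2.8 + ethanol/4.6
= 2·143 + 126/18 + 18/2.8 + 298/4.6
= 286 + 7 + 6.43 + 64.78
= 364.21 mOsm/kg ≈ 364.2 mOsm/kg
Osmolar gap = measured − calculated = 365 − 364.2 = 0.8 mOsm/kg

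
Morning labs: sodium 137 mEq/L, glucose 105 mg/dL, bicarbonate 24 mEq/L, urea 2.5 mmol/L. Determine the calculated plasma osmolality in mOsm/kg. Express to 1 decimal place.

282.3 mOsm/kg

Calculated osmolality = 2·Na + glucose/18 + urea
= 2·137 + 105/18 + 2.5
= 274 + 5.83 + 2.50
= 282.33 mOsm/kg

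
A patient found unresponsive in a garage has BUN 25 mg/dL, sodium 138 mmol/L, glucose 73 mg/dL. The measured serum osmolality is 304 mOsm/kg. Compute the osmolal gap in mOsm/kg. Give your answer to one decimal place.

Calculated osmolality = 2·Na + glucose/18 + BUN/2.8
= 2·138 + 73/18 + 25/2.8
= 276 + 4.06 + 8.93
= 288.99 mOsm/kg ≈ 289.0 mOsm/kg
Osmolar gap = measured − calculated = 304 − 289.0 = 15.0 mOsm/kg

15.0 mOsm/kg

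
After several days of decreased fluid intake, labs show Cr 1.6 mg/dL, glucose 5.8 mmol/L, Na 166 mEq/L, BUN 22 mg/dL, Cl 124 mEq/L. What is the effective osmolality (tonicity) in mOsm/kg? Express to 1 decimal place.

Effective osmolality excludes urea (freely permeant across cell membranes):
2·Na + glucose
= 2·166 + 5.8
= 332 + 5.8
= 337.8 mOsm/kg

337.8 mOsm/kg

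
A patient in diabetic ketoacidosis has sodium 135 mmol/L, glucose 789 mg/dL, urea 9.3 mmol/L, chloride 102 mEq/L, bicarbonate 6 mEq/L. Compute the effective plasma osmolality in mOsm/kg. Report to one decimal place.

Effective osmolality excludes urea (freely permeant across cell membranes):
2·Na + glucose/18
= 2·135 + 789/18
= 270 + 43.83
= 313.83 mOsm/kg

313.8 mOsm/kg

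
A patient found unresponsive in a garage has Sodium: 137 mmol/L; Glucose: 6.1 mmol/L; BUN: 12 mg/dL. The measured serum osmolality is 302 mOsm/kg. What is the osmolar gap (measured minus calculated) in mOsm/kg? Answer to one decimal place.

Calculated osmolality = 2·Na + glucose + BUN/2.8
= 2·137 + 6.1 + 12/2.8
= 274 + 6.10 + 4.29
= 284.39 mOsm/kg ≈ 284.4 mOsm/kg
Osmolar gap = measured − calculated = 302 − 284.4 = 17.6 mOsm/kg

17.6 mOsm/kg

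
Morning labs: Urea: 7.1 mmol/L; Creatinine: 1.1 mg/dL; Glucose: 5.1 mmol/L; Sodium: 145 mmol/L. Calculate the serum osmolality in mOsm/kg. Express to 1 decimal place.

302.2 mOsm/kg

Calculated osmolality = 2·Na + glucose + urea
= 2·145 + 5.1 + 7.1
= 290 + 5.10 + 7.10
= 302.2 mOsm/kg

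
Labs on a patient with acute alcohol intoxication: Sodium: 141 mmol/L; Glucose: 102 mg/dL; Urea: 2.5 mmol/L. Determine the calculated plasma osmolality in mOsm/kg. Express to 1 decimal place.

290.2 mOsm/kg

Calculated osmolality = 2·Na + glucose/18 + urea
= 2·141 + 102/18 + 2.5
= 282 + 5.67 + 2.50
= 290.17 mOsm/kg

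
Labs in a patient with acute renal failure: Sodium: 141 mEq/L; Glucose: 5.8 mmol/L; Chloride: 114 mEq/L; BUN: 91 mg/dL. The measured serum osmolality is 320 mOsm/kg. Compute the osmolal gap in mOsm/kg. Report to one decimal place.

Calculated osmolality = 2·Na + glucose + BUN/2.8
= 2·141 + 5.8 + 91/2.8
= 282 + 5.80 + 32.50
= 320.3 mOsm/kg ≈ 320.3 mOsm/kg
Osmolar gap = measured − calculated = 320 − 320.3 = -0.3 mOsm/kg

-0.3 mOsm/kg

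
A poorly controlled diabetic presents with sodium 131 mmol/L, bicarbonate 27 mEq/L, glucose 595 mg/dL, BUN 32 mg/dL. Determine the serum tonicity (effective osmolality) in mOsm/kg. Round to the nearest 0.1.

Effective osmolality excludes urea (freely permeant across cell membranes):
2·Na + glucose/18
= 2·131 + 595/18
= 262 + 33.06
= 295.06 mOsm/kg

295.1 mOsm/kg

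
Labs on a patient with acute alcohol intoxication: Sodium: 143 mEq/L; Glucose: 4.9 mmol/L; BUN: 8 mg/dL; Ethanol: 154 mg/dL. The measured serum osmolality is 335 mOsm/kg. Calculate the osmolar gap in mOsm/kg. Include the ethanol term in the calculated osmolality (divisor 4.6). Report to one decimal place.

Calculated osmolality = 2·Na + glucose + BUN/2.8 + ethanol/4.6
= 2·143 + 4.9 + 8/2.8 + 154/4.6
= 286 + 4.90 + 2.86 + 33.48
= 327.24 mOsm/kg ≈ 327.2 mOsm/kg
Osmolar gap = measured − calculated = 335 − 327.2 = 7.8 mOsm/kg

7.8 mOsm/kg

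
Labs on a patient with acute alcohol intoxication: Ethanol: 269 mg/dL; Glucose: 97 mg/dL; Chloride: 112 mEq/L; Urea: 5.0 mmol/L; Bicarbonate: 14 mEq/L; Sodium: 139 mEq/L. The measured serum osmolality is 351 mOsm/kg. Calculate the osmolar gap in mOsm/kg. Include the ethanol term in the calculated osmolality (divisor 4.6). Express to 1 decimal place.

4.1 mOsm/kg

Calculated osmolality = 2·Na + glucose/18 + urea + ethanol/4.6
= 2·139 + 97/18 + 5 + 269/4.6
= 278 + 5.39 + 5 + 58.48
= 346.87 mOsm/kg ≈ 346.9 mOsm/kg
Osmolar gap = measured − calculated = 351 − 346.9 = 4.1 mOsm/kg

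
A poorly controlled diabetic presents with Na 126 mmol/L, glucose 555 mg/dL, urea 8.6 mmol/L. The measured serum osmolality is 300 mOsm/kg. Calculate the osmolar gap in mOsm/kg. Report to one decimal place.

8.6 mOsm/kg

Calculated osmolality = 2·Na + glucose/18 + urea
= 2·126 + 555/18 + 8.6
= 252 + 30.83 + 8.60
= 291.43 mOsm/kg ≈ 291.4 mOsm/kg
Osmolar gap = measured − calculated = 300 − 291.4 = 8.6 mOsm/kg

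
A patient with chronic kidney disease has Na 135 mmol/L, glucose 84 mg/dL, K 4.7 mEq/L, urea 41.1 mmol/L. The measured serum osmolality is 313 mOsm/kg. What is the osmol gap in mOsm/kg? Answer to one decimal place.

-2.8 mOsm/kg

Calculated osmolality = 2·Na + glucose/18 + urea
= 2·135 + 84/18 + 41.1
= 270 + 4.67 + 41.10
= 315.77 mOsm/kg ≈ 315.8 mOsm/kg
Osmolar gap = measured − calculated = 313 − 315.8 = -2.8 mOsm/kg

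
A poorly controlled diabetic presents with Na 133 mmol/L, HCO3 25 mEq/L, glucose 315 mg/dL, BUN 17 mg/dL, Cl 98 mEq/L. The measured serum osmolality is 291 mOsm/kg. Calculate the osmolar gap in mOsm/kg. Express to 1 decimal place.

1.4 mOsm/kg

Calculated osmolality = 2·Na + glucose/18 + BUN/2.8
= 2·133 + 315/18 + 17/2.8
= 266 + 17.50 + 6.07
= 289.57 mOsm/kg ≈ 289.6 mOsm/kg
Osmolar gap = measured − calculated = 291 − 289.6 = 1.4 mOsm/kg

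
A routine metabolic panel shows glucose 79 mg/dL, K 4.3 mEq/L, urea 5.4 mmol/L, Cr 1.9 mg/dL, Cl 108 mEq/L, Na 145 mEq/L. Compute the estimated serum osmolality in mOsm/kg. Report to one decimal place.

Calculated osmolality = 2·Na + glucose/18 + urea
= 2·145 + 79/18 + 5.4
= 290 + 4.39 + 5.40
= 299.79 mOsm/kg

299.8 mOsm/kg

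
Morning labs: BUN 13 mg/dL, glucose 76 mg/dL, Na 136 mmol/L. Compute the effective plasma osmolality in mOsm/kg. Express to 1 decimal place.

Effective osmolality excludes urea (freely permeant across cell membranes):
2·Na + glucose/18
= 2·136 + 76/18
= 272 + 4.22
= 276.22 mOsm/kg

276.2 mOsm/kg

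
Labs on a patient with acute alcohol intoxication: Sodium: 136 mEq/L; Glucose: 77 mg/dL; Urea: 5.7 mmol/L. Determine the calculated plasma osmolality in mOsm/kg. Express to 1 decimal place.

Calculated osmolality = 2·Na + glucose/18 + urea
= 2·136 + 77/18 + 5.7
= 272 + 4.28 + 5.70
= 281.98 mOsm/kg

282.0 mOsm/kg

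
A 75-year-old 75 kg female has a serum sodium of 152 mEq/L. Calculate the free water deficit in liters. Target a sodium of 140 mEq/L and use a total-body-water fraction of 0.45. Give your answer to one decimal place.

2.9 L

TBW = 0.45 · 75 = 33.75 L
Free water deficit = TBW · (Na/140 − 1)
= 33.75 · (152/140 − 1)
= 33.75 · 0.0857
= 2.89 L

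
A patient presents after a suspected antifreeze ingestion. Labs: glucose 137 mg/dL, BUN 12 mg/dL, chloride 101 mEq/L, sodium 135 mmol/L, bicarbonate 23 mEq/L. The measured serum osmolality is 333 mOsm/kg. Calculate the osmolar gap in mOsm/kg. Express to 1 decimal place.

51.1 mOsm/kg

Calculated osmolality = 2·Na + glucose/18 + BUN/2.8
= 2·135 + 137/18 + 12/2.8
= 270 + 7.61 + 4.29
= 281.9 mOsm/kg ≈ 281.9 mOsm/kg
Osmolar gap = measured − calculated = 333 − 281.9 = 51.1 mOsm/kg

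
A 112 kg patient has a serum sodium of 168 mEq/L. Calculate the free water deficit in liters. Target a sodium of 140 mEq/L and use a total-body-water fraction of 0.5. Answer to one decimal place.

TBW = 0.5 · 112 = 56 L
Free water deficit = TBW · (Na/140 − 1)
= 56 · (168/140 − 1)
= 56 · 0.2
= 11.2 L

11.2 L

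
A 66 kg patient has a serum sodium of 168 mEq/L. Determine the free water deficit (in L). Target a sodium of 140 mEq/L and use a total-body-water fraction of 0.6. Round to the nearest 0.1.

TBW = 0.6 · 66 = 39.6 L
Free water deficit = TBW · (Na/140 − 1)
= 39.6 · (168/140 − 1)
= 39.6 · 0.2
= 7.92 L

7.9 L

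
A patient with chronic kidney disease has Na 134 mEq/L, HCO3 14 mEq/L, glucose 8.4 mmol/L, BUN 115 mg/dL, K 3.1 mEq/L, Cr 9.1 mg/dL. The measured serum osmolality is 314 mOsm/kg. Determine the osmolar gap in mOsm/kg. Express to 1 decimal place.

-3.5 mOsm/kg

Calculated osmolality = 2·Na + glucose + BUN/2.8
= 2·134 + 8.4 + 115/2.8
= 268 + 8.40 + 41.07
= 317.47 mOsm/kg ≈ 317.5 mOsm/kg
Osmolar gap = measured − calculated = 314 − 317.5 = -3.5 mOsm/kg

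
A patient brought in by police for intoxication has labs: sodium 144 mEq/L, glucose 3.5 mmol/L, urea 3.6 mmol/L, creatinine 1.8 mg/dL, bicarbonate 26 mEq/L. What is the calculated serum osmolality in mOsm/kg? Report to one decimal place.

Calculated osmolality = 2·Na + glucose + urea
= 2·144 + 3.5 + 3.6
= 288 + 3.50 + 3.60
= 295.1 mOsm/kg

295.1 mOsm/kg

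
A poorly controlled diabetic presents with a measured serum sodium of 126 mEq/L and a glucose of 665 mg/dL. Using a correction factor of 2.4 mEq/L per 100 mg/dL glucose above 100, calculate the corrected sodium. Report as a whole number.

Corrected Na = measured Na + 2.4 · (glucose − 100)/100
= 126 + 2.4 · (665 − 100)/100
= 126 + 13.6
= 139.6 mEq/L

140 mEq/L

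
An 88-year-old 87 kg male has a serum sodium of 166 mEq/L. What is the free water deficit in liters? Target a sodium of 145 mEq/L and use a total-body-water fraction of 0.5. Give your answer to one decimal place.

6.3 L

TBW = 0.5 · 87 = 43.5 L
Free water deficit = TBW · (Na/145 − 1)
= 43.5 · (166/145 − 1)
= 43.5 · 0.1448
= 6.3 L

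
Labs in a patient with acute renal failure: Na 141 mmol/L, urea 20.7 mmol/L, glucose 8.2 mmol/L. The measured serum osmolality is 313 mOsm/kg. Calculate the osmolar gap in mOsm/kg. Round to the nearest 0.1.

Calculated osmolality = 2·Na + glucose + urea
= 2·141 + 8.2 + 20.7
= 282 + 8.20 + 20.70
= 310.9 mOsm/kg ≈ 310.9 mOsm/kg
Osmolar gap = measured − calculated = 313 − 310.9 = 2.1 mOsm/kg

2.1 mOsm/kg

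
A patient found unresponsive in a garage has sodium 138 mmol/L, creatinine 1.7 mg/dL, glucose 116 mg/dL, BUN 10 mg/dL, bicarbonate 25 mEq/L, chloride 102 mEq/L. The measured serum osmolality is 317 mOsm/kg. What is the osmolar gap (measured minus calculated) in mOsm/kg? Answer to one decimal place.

31.0 mOsm/kg

Calculated osmolality = 2·Na + glucose/18 + BUN/2.8
= 2·138 + 116/18 + 10/2.8
= 276 + 6.44 + 3.57
= 286.01 mOsm/kg ≈ 286.0 mOsm/kg
Osmolar gap = measured − calculated = 317 − 286.0 = 31.0 mOsm/kg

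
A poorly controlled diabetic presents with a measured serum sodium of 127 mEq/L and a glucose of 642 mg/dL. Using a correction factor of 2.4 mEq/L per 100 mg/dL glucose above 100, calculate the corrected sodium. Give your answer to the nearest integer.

140 mEq/L

Corrected Na = measured Na + 2.4 · (glucose − 100)/100
= 127 + 2.4 · (642 − 100)/100
= 127 + 13
= 140 mEq/L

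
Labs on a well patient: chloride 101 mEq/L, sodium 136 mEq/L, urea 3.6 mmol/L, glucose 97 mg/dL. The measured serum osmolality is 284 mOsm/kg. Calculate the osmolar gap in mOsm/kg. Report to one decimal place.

Calculated osmolality = 2·Na + glucose/18 + urea
= 2·136 + 97/18 + 3.6
= 272 + 5.39 + 3.60
= 280.99 mOsm/kg ≈ 281.0 mOsm/kg
Osmolar gap = measured − calculated = 284 − 281.0 = 3.0 mOsm/kg

3.0 mOsm/kg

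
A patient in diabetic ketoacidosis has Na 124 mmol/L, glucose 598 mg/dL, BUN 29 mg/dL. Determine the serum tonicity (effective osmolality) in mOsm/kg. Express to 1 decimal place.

Effective osmolality excludes urea (freely permeant across cell membranes):
2·Na + glucose/18
= 2·124 + 598/18
= 248 + 33.22
= 281.22 mOsm/kg

281.2 mOsm/kg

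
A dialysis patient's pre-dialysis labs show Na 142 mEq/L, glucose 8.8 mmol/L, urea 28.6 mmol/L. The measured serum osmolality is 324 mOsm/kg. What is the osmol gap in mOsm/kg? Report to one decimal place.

2.6 mOsm/kg

Calculated osmolality = 2·Na + glucose + urea
= 2·142 + 8.8 + 28.6
= 284 + 8.80 + 28.60
= 321.4 mOsm/kg ≈ 321.4 mOsm/kg
Osmolar gap = measured − calculated = 324 − 321.4 = 2.6 mOsm/kg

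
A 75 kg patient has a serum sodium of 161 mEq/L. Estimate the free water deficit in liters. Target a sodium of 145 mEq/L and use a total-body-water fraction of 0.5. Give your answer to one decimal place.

4.1 L

TBW = 0.5 · 75 = 37.5 L
Free water deficit = TBW · (Na/145 − 1)
= 37.5 · (161/145 − 1)
= 37.5 · 0.1103
= 4.14 L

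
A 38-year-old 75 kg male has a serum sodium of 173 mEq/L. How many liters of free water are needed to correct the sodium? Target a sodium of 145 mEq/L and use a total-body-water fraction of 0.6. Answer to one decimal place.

8.7 L

TBW = 0.6 · 75 = 45 L
Free water deficit = TBW · (Na/145 − 1)
= 45 · (173/145 − 1)
= 45 · 0.1931
= 8.69 L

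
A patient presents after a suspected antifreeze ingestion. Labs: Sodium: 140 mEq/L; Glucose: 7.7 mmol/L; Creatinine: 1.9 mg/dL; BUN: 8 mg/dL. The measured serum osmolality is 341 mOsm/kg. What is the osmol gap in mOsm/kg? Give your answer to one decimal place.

50.4 mOsm/kg

Calculated osmolality = 2·Na + glucose + BUN/2.8
= 2·140 + 7.7 + 8/2.8
= 280 + 7.70 + 2.86
= 290.56 mOsm/kg ≈ 290.6 mOsm/kg
Osmolar gap = measured − calculated = 341 − 290.6 = 50.4 mOsm/kg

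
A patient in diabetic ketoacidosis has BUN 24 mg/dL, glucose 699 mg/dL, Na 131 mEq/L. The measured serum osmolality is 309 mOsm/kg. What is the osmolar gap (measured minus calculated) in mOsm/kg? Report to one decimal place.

-0.4 mOsm/kg

Calculated osmolality = 2·Na + glucose/18 + BUN/2.8
= 2·131 + 699/18 + 24/2.8
= 262 + 38.83 + 8.57
= 309.4 mOsm/kg ≈ 309.4 mOsm/kg
Osmolar gap = measured − calculated = 309 − 309.4 = -0.4 mOsm/kg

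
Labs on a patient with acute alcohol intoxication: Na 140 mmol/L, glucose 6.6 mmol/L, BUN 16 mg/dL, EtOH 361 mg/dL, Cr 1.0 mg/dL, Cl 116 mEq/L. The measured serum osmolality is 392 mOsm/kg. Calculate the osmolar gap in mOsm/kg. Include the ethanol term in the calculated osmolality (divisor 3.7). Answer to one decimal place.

2.1 mOsm/kg

Calculated osmolality = 2·Na + glucose + BUN/2.8 + ethanol/3.7
= 2·140 + 6.6 + 16/2.8 + 361/3.7
= 280 + 6.60 + 5.71 + 97.57
= 389.88 mOsm/kg ≈ 389.9 mOsm/kg
Osmolar gap = measured − calculated = 392 − 389.9 = 2.1 mOsm/kg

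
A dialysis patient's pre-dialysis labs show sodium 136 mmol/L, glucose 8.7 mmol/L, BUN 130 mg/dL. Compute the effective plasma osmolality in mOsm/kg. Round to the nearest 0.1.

280.7 mOsm/kg

Effective osmolality excludes urea (freely permeant across cell membranes):
2·Na + glucose
= 2·136 + 8.7
= 272 + 8.7
= 280.7 mOsm/kg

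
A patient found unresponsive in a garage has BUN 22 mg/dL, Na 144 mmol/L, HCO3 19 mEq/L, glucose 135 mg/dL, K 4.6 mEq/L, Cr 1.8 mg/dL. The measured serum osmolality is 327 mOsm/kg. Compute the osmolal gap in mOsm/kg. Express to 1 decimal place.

23.6 mOsm/kg

Calculated osmolality = 2·Na + glucose/18 + BUN/2.8
= 2·144 + 135/18 + 22/2.8
= 288 + 7.50 + 7.86
= 303.36 mOsm/kg ≈ 303.4 mOsm/kg
Osmolar gap = measured − calculated = 327 − 303.4 = 23.6 mOsm/kg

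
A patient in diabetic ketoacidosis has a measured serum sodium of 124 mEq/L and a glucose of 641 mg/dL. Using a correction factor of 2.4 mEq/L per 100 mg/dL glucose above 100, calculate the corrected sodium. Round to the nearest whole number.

137 mEq/L

Corrected Na = measured Na + 2.4 · (glucose − 100)/100
= 124 + 2.4 · (641 − 100)/100
= 124 + 13
= 137 mEq/L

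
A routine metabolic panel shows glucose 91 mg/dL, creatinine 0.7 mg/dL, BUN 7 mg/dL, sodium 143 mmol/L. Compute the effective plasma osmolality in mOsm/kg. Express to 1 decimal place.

291.1 mOsm/kg

Effective osmolality excludes urea (freely permeant across cell membranes):
2·Na + glucose/18
= 2·143 + 91/18
= 286 + 5.06
= 291.06 mOsm/kg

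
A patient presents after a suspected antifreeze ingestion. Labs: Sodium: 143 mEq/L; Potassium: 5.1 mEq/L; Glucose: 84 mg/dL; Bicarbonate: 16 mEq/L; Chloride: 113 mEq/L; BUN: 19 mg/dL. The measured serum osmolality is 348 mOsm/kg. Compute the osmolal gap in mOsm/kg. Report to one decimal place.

50.5 mOsm/kg

Calculated osmolality = 2·Na + glucose/18 + BUN/2.8
= 2·143 + 84/18 + 19/2.8
= 286 + 4.67 + 6.79
= 297.46 mOsm/kg ≈ 297.5 mOsm/kg
Osmolar gap = measured − calculated = 348 − 297.5 = 50.5 mOsm/kg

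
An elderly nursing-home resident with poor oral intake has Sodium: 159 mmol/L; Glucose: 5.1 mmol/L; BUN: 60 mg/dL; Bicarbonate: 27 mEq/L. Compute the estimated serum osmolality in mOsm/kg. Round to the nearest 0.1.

Calculated osmolality = 2·Na + glucose + BUN/2.8
= 2·159 + 5.1 + 60/2.8
= 318 + 5.10 + 21.43
= 344.53 mOsm/kg

344.5 mOsm/kg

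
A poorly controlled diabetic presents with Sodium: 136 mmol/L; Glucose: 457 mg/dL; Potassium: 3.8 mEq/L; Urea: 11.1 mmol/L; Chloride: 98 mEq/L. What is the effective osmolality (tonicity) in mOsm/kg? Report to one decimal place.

Effective osmolality excludes urea (freely permeant across cell membranes):
2·Na + glucose/18
= 2·136 + 457/18
= 272 + 25.39
= 297.39 mOsm/kg

297.4 mOsm/kg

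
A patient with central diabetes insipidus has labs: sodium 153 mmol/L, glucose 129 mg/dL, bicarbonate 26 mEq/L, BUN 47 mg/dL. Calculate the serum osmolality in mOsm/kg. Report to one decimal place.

Calculated osmolality = 2·Na + glucose/18 + BUN/2.8
= 2·153 + 129/18 + 47/2.8
= 306 + 7.17 + 16.79
= 329.96 mOsm/kg

330.0 mOsm/kg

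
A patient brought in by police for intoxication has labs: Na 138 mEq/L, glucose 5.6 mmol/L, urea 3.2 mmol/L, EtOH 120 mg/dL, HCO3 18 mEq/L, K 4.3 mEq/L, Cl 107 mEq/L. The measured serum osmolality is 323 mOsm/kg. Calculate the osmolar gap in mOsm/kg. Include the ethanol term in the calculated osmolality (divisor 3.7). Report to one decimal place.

Calculated osmolality = 2·Na + glucose + urea + ethanol/3.7
= 2·138 + 5.6 + 3.2 + 120/3.7
= 276 + 5.60 + 3.20 + 32.43
= 317.23 mOsm/kg ≈ 317.2 mOsm/kg
Osmolar gap = measured − calculated = 323 − 317.2 = 5.8 mOsm/kg

5.8 mOsm/kg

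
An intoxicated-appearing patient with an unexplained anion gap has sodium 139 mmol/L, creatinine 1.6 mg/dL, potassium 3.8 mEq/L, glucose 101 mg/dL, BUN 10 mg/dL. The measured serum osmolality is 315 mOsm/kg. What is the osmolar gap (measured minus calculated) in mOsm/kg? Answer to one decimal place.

Calculated osmolality = 2·Na + glucose/18 + BUN/2.8
= 2·139 + 101/18 + 10/2.8
= 278 + 5.61 + 3.57
= 287.18 mOsm/kg ≈ 287.2 mOsm/kg
Osmolar gap = measured − calculated = 315 − 287.2 = 27.8 mOsm/kg

27.8 mOsm/kg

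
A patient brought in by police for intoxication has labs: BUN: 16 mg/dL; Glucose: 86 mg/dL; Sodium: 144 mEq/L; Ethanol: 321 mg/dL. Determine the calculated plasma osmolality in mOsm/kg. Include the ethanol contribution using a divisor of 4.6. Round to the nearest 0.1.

Calculated osmolality = 2·Na + glucose/18 + BUN/2.8 + ethanol/4.6
= 2·144 + 86/18 + 16/2.8 + 321/4.6
= 288 + 4.78 + 5.71 + 69.78
= 368.27 mOsm/kg

368.3 mOsm/kg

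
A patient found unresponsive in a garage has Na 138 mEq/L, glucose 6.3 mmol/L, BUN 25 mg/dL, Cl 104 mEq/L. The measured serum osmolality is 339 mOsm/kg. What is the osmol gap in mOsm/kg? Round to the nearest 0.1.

Calculated osmolality = 2·Na + glucose + BUN/2.8
= 2·138 + 6.3 + 25/2.8
= 276 + 6.30 + 8.93
= 291.23 mOsm/kg ≈ 291.2 mOsm/kg
Osmolar gap = measured − calculated = 339 − 291.2 = 47.8 mOsm/kg

47.8 mOsm/kg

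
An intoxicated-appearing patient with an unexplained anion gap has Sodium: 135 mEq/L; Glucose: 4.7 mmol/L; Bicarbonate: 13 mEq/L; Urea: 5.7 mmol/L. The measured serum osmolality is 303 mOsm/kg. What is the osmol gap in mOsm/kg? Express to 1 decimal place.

Calculated osmolality = 2·Na + glucose + urea
= 2·135 + 4.7 + 5.7
= 270 + 4.70 + 5.70
= 280.4 mOsm/kg ≈ 280.4 mOsm/kg
Osmolar gap = measured − calculated = 303 − 280.4 = 22.6 mOsm/kg

22.6 mOsm/kg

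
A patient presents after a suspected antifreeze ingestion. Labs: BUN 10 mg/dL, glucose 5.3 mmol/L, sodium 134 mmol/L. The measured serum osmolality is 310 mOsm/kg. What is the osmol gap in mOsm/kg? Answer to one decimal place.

Calculated osmolality = 2·Na + glucose + BUN/2.8
= 2·134 + 5.3 + 10/2.8
= 268 + 5.30 + 3.57
= 276.87 mOsm/kg ≈ 276.9 mOsm/kg
Osmolar gap = measured − calculated = 310 − 276.9 = 33.1 mOsm/kg

33.1 mOsm/kg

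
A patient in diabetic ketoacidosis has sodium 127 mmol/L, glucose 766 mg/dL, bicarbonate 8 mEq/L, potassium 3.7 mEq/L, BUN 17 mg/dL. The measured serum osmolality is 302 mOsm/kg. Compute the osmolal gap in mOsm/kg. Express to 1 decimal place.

-0.6 mOsm/kg

Calculated osmolality = 2·Na + glucose/18 + BUN/2.8
= 2·127 + 766/18 + 17/2.8
= 254 + 42.56 + 6.07
= 302.63 mOsm/kg ≈ 302.6 mOsm/kg
Osmolar gap = measured − calculated = 302 − 302.6 = -0.6 mOsm/kg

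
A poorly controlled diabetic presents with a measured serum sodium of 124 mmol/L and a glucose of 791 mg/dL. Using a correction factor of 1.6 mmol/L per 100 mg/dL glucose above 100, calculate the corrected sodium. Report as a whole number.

135 mmol/L

Corrected Na = measured Na + 1.6 · (glucose − 100)/100
= 124 + 1.6 · (791 − 100)/100
= 124 + 11.1
= 135.1 mmol/L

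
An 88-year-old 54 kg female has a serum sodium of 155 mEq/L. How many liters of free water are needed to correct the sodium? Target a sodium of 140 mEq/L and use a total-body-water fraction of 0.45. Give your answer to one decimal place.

2.6 L

TBW = 0.45 · 54 = 24.3 L
Free water deficit = TBW · (Na/140 − 1)
= 24.3 · (155/140 − 1)
= 24.3 · 0.1071
= 2.6 L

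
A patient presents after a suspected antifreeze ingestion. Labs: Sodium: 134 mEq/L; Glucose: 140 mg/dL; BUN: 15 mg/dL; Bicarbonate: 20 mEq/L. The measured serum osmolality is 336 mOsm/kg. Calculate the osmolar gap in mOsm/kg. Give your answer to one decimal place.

54.9 mOsm/kg

Calculated osmolality = 2·Na + glucose/18 + BUN/2.8
= 2·134 + 140/18 + 15/2.8
= 268 + 7.78 + 5.36
= 281.14 mOsm/kg ≈ 281.1 mOsm/kg
Osmolar gap = measured − calculated = 336 − 281.1 = 54.9 mOsm/kg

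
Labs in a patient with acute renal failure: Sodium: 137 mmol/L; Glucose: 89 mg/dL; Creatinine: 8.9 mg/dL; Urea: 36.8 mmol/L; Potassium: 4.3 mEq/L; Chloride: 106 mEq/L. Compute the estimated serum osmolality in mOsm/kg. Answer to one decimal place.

315.7 mOsm/kg

Calculated osmolality = 2·Na + glucose/18 + urea
= 2·137 + 89/18 + 36.8
= 274 + 4.94 + 36.80
= 315.74 mOsm/kg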